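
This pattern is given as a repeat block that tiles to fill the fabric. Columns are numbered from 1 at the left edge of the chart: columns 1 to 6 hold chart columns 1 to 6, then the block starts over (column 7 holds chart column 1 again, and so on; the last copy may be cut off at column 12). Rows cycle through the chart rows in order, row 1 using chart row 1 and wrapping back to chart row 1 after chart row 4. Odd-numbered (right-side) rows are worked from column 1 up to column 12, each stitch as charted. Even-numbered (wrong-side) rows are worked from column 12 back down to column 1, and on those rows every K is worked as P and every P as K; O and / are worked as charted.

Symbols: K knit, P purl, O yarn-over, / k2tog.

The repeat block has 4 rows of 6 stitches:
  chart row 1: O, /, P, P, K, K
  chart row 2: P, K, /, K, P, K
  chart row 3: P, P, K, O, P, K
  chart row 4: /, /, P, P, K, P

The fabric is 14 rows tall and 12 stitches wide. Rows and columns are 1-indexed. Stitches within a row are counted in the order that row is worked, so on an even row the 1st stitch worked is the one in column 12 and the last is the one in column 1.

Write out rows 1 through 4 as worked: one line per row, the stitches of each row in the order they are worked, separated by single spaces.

Result:
O / P P K K O / P P K K
P K P / P K P K P / P K
P P K O P K P P K O P K
K P K K / / K P K K / /

Derivation:
Row 1: chart row 1, RS - tile across columns 1-12 and work as-is.
Row 2: chart row 2, WS - tiled (columns 1-12): P K / K P K P K / K P K; work from column 12 back to 1 with K<->P swapped.
Row 3: chart row 3, RS - tile across columns 1-12 and work as-is.
Row 4: chart row 4, WS - tiled (columns 1-12): / / P P K P / / P P K P; work from column 12 back to 1 with K<->P swapped.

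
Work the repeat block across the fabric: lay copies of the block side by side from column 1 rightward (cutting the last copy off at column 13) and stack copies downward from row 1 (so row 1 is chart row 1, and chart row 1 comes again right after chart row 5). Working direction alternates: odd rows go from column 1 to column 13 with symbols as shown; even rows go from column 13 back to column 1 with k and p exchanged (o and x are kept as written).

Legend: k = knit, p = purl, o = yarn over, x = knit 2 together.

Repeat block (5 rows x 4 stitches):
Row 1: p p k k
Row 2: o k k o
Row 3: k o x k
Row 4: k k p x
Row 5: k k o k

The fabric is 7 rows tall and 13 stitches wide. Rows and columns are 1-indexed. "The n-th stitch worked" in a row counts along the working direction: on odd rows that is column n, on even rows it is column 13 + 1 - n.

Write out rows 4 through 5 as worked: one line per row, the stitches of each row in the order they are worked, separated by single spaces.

Row 4: chart row 4, WS - tiled (columns 1-13): k k p x k k p x k k p x k; work from column 13 back to 1 with k<->p swapped.
Row 5: chart row 5, RS - tile across columns 1-13 and work as-is.

== ROWS AS WORKED ==
p x k p p x k p p x k p p
k k o k k k o k k k o k k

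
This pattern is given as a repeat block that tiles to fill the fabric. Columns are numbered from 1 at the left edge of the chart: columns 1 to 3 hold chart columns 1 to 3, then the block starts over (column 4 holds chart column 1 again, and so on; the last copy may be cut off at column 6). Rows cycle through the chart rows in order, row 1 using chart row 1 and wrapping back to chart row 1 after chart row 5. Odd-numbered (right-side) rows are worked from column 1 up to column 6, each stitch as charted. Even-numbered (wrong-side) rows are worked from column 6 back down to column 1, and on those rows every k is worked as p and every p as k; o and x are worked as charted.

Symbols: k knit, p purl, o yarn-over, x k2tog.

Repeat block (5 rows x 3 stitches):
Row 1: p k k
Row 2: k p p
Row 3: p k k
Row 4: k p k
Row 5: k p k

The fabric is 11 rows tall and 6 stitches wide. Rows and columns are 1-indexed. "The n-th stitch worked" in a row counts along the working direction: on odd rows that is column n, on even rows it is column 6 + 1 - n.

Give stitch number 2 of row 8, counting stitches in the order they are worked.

For row 8: chart row = ((8-1) mod 5) + 1 = 3; this is a WS (even) row.
Chart row 3 tiled across columns 1-6: p k k p k k
Wrong side: read the tiled row from column 6 down to 1 and exchange k with p (leave o, x).
Row 8 as worked: p p k p p k
The 2nd stitch worked is p.

Stitch:
p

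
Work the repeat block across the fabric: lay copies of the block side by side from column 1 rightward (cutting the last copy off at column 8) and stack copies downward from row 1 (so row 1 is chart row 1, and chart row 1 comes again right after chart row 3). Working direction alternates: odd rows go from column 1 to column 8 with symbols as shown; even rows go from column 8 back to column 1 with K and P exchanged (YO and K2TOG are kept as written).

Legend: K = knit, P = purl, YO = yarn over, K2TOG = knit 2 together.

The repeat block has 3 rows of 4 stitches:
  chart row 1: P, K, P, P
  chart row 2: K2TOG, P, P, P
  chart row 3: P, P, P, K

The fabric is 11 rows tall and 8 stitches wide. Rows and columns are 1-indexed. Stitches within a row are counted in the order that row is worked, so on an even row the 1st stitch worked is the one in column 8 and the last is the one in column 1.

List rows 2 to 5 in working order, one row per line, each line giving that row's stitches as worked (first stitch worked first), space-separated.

Row 2: chart row 2, WS - tiled (columns 1-8): K2TOG P P P K2TOG P P P; work from column 8 back to 1 with K<->P swapped.
Row 3: chart row 3, RS - tile across columns 1-8 and work as-is.
Row 4: chart row 1, WS - tiled (columns 1-8): P K P P P K P P; work from column 8 back to 1 with K<->P swapped.
Row 5: chart row 2, RS - tile across columns 1-8 and work as-is.

Rows as worked:
K K K K2TOG K K K K2TOG
P P P K P P P K
K K P K K K P K
K2TOG P P P K2TOG P P P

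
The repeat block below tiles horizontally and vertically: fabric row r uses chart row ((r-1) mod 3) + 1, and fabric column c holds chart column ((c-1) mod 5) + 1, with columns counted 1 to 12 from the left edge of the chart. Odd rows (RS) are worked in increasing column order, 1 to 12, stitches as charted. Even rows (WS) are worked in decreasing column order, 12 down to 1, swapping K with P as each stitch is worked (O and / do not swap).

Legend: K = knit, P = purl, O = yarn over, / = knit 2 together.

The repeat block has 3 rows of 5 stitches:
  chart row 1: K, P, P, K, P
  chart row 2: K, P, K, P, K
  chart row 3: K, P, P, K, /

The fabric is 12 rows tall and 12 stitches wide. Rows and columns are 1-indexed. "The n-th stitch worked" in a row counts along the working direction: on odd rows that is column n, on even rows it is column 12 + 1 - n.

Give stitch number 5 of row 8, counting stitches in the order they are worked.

Row 8: (8-1) mod 3 = 1, so use chart row 2. Even row -> WS.
Chart row 2 tiled across columns 1-12: K P K P K K P K P K K P
Wrong side: read the tiled row from column 12 down to 1 and exchange K with P (leave O, /).
Row 8 as worked: K P P K P K P P K P K P
Stitch 5 in working order -> P

Stitch:
P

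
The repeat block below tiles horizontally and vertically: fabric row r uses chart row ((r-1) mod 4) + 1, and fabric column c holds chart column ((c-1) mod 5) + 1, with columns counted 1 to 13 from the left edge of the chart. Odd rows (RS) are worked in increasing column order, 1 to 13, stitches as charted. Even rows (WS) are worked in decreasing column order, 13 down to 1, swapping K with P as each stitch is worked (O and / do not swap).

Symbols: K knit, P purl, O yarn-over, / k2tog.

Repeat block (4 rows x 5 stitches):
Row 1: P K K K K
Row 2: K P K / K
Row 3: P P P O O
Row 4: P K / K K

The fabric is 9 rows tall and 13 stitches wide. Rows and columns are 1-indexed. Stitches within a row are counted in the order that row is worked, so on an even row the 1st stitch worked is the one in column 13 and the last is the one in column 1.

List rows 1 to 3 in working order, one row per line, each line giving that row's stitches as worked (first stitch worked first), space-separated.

Result:
P K K K K P K K K K P K K
P K P P / P K P P / P K P
P P P O O P P P O O P P P

Derivation:
Row 1: chart row 1, RS - tile across columns 1-13 and work as-is.
Row 2: chart row 2, WS - tiled (columns 1-13): K P K / K K P K / K K P K; work from column 13 back to 1 with K<->P swapped.
Row 3: chart row 3, RS - tile across columns 1-13 and work as-is.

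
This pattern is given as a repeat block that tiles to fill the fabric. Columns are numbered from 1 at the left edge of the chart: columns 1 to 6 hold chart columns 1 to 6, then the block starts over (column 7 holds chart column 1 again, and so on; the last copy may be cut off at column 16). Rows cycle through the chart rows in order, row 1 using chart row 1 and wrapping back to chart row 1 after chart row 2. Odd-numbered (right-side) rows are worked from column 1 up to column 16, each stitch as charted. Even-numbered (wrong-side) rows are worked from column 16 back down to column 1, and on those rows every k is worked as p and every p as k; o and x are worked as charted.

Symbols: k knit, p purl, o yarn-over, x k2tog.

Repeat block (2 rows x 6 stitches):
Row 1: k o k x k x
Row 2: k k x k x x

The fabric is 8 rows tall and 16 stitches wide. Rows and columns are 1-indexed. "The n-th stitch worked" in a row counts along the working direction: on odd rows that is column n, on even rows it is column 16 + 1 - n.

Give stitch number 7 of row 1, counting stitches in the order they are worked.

Result:
k

Derivation:
Row 1 uses chart row ((1-1) mod 2)+1 = 1. Row 1 is odd, so RS.
Chart row 1 tiled across columns 1-16: k o k x k x k o k x k x k o k x
RS row: no reversal, no swap; stitch n worked = column n.
Stitch 7 in working order -> k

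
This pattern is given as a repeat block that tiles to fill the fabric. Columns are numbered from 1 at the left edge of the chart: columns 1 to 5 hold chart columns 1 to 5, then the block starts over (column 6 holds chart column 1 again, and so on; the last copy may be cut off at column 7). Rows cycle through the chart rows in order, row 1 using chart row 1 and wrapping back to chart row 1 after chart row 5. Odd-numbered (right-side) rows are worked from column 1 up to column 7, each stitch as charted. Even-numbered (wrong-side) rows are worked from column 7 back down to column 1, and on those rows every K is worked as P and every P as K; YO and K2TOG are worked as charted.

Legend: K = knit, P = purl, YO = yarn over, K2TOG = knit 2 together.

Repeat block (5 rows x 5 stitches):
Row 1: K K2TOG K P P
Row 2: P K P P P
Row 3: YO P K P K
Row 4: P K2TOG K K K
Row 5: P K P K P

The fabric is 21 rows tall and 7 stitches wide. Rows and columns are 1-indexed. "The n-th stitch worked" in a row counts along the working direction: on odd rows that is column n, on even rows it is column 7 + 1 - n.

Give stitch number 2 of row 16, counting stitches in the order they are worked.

Result:
P

Derivation:
Row 16 uses chart row ((16-1) mod 5)+1 = 1. Row 16 is even, so WS.
Chart row 1 tiled across columns 1-7: K K2TOG K P P K K2TOG
Wrong side: read the tiled row from column 7 down to 1 and exchange K with P (leave YO, K2TOG).
Row 16 as worked: K2TOG P K K P K2TOG P
Counting 2 along the worked row gives P.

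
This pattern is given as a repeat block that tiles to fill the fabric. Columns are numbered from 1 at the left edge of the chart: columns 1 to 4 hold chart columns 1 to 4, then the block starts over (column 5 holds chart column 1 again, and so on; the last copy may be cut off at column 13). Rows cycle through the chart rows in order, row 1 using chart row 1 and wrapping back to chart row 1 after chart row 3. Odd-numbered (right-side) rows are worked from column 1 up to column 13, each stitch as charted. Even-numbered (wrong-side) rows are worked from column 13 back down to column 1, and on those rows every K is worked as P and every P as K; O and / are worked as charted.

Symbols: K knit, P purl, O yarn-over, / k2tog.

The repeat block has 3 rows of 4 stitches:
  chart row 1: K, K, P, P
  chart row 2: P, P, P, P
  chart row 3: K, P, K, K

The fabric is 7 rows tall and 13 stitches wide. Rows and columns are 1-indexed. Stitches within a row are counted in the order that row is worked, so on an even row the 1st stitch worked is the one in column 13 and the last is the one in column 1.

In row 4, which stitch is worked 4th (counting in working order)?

Stitch:
P

Derivation:
Row 4: (4-1) mod 3 = 0, so use chart row 1. Even row -> WS.
Chart row 1 tiled across columns 1-13: K K P P K K P P K K P P K
WS row: flip the tiled sequence (start at column 13) and apply K<->P; O and / stay.
Row 4 as worked: P K K P P K K P P K K P P
The 4th stitch worked is P.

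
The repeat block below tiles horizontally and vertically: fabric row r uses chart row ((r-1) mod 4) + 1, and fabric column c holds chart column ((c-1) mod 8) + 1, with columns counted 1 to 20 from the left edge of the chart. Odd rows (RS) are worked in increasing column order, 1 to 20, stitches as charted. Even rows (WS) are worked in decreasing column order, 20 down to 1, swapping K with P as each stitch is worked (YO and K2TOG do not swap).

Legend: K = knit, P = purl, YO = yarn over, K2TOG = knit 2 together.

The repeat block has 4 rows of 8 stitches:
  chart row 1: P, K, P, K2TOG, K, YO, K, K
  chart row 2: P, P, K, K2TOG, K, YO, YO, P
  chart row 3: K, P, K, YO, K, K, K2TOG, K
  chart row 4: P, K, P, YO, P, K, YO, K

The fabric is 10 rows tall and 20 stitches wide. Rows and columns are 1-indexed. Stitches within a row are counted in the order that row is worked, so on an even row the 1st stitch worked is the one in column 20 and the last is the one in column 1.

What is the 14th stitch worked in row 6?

Result:
YO

Derivation:
Row 6 uses chart row ((6-1) mod 4)+1 = 2. Row 6 is even, so WS.
Chart row 2 tiled across columns 1-20: P P K K2TOG K YO YO P P P K K2TOG K YO YO P P P K K2TOG
Wrong side: read the tiled row from column 20 down to 1 and exchange K with P (leave YO, K2TOG).
Row 6 as worked: K2TOG P K K K YO YO P K2TOG P K K K YO YO P K2TOG P K K
Stitch 14 in working order -> YO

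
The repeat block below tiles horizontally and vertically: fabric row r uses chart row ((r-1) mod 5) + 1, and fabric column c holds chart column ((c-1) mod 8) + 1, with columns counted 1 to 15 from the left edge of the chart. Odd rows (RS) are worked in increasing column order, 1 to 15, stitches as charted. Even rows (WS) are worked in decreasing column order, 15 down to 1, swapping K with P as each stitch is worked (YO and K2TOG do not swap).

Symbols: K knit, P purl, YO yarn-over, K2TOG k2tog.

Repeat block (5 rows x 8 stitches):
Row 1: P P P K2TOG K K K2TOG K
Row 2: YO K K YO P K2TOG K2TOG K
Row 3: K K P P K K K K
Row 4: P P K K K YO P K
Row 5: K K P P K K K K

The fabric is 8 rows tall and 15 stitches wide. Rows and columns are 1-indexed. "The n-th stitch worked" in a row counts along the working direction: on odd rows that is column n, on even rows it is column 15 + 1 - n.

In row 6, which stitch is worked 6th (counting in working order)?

Row 6 uses chart row ((6-1) mod 5)+1 = 1. Row 6 is even, so WS.
Chart row 1 tiled across columns 1-15: P P P K2TOG K K K2TOG K P P P K2TOG K K K2TOG
WS row: flip the tiled sequence (start at column 15) and apply K<->P; YO and K2TOG stay.
Row 6 as worked: K2TOG P P K2TOG K K K P K2TOG P P K2TOG K K K
Counting 6 along the worked row gives K.

Result:
K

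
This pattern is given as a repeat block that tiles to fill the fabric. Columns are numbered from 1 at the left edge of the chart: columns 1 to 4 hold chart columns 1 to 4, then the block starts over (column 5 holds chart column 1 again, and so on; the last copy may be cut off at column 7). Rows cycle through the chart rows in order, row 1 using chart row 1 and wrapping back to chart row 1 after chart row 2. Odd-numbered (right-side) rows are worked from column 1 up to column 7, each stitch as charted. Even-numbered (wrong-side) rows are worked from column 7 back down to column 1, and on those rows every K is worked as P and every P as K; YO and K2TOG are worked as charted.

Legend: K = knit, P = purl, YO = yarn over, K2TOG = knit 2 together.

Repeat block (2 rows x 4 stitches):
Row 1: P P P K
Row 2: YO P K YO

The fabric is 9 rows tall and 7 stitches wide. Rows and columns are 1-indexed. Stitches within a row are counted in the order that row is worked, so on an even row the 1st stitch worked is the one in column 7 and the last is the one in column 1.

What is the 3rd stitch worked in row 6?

Stitch:
YO

Derivation:
Row 6: (6-1) mod 2 = 1, so use chart row 2. Even row -> WS.
Chart row 2 tiled across columns 1-7: YO P K YO YO P K
WS row: flip the tiled sequence (start at column 7) and apply K<->P; YO and K2TOG stay.
Row 6 as worked: P K YO YO P K YO
The 3rd stitch worked is YO.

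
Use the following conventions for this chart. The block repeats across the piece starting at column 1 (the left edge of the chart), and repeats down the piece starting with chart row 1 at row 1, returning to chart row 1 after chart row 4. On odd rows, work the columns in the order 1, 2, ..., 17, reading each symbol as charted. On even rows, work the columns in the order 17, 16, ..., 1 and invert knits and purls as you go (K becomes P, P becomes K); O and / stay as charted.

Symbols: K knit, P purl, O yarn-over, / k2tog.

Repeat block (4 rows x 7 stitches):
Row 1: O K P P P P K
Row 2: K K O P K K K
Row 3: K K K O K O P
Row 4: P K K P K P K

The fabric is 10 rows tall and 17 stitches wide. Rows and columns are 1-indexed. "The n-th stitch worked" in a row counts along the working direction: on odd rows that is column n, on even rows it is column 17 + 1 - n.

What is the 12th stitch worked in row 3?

For row 3: chart row = ((3-1) mod 4) + 1 = 3; this is a RS (odd) row.
Chart row 3 tiled across columns 1-17: K K K O K O P K K K O K O P K K K
RS: work column 1 to column 17, symbols as charted — the tiled row is the row as worked.
Counting 12 along the worked row gives K.

Result:
K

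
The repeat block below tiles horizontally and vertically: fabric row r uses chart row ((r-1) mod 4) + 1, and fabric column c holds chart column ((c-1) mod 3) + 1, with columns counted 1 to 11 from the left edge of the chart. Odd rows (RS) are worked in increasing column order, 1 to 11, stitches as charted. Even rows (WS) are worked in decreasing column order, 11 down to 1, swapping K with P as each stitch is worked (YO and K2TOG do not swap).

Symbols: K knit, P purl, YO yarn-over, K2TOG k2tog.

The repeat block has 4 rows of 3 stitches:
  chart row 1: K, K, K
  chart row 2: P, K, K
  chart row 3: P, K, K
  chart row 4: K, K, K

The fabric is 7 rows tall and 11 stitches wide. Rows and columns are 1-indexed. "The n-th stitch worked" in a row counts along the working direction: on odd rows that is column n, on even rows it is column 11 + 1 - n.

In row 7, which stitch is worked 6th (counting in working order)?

Row 7: (7-1) mod 4 = 2, so use chart row 3. Odd row -> RS.
Chart row 3 tiled across columns 1-11: P K K P K K P K K P K
RS: work column 1 to column 11, symbols as charted — the tiled row is the row as worked.
Stitch 6 in working order -> K

Result:
K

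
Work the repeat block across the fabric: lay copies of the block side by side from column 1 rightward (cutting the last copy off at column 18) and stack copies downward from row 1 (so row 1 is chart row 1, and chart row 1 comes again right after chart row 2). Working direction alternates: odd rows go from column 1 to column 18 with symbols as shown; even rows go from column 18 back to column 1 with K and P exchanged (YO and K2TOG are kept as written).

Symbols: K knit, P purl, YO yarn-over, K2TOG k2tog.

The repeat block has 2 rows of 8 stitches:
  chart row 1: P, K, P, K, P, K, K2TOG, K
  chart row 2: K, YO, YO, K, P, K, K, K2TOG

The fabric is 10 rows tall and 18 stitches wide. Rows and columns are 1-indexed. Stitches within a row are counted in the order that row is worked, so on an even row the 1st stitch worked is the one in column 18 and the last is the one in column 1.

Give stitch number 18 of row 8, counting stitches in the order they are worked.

Stitch:
P

Derivation:
For row 8: chart row = ((8-1) mod 2) + 1 = 2; this is a WS (even) row.
Chart row 2 tiled across columns 1-18: K YO YO K P K K K2TOG K YO YO K P K K K2TOG K YO
WS row: flip the tiled sequence (start at column 18) and apply K<->P; YO and K2TOG stay.
Row 8 as worked: YO P K2TOG P P K P YO YO P K2TOG P P K P YO YO P
The 18th stitch worked is P.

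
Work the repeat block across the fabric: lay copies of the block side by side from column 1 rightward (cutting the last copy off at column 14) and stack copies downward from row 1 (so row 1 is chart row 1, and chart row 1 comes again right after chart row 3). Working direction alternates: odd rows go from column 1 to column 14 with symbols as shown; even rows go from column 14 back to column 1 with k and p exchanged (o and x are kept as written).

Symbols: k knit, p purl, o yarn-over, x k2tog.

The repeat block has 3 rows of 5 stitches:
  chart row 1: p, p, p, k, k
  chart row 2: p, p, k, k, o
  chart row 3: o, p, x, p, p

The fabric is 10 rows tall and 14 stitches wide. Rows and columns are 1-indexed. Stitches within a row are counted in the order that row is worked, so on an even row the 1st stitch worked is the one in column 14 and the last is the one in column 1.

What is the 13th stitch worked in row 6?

Row 6: (6-1) mod 3 = 2, so use chart row 3. Even row -> WS.
Chart row 3 tiled across columns 1-14: o p x p p o p x p p o p x p
Wrong side: read the tiled row from column 14 down to 1 and exchange k with p (leave o, x).
Row 6 as worked: k x k o k k x k o k k x k o
Stitch 13 in working order -> k

== STITCH ==
k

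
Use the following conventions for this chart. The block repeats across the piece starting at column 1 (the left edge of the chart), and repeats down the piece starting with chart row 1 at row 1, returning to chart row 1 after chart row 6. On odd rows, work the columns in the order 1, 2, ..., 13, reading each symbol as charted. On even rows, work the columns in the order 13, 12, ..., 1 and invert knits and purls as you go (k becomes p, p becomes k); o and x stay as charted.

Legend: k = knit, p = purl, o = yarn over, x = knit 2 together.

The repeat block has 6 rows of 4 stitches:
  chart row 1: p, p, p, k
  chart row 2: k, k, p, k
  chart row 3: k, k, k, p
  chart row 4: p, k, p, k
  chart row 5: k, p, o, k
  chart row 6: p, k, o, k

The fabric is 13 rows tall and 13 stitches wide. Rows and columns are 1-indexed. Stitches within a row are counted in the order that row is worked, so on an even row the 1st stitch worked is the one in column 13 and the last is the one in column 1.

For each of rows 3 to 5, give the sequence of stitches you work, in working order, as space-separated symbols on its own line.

Result:
k k k p k k k p k k k p k
k p k p k p k p k p k p k
k p o k k p o k k p o k k

Derivation:
Row 3: chart row 3, RS - tile across columns 1-13 and work as-is.
Row 4: chart row 4, WS - tiled (columns 1-13): p k p k p k p k p k p k p; work from column 13 back to 1 with k<->p swapped.
Row 5: chart row 5, RS - tile across columns 1-13 and work as-is.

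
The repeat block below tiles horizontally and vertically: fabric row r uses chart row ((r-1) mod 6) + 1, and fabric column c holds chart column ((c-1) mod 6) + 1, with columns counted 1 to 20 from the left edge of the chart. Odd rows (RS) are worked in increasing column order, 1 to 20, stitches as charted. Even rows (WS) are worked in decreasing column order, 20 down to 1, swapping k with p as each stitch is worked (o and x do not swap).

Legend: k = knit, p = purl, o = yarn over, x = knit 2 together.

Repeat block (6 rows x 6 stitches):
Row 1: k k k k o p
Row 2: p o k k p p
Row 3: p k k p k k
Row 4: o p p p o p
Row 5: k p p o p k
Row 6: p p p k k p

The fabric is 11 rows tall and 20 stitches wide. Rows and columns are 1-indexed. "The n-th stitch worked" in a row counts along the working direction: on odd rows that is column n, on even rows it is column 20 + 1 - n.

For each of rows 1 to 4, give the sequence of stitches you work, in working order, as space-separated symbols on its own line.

Result:
k k k k o p k k k k o p k k k k o p k k
o k k k p p o k k k p p o k k k p p o k
p k k p k k p k k p k k p k k p k k p k
k o k o k k k o k o k k k o k o k k k o

Derivation:
Row 1: chart row 1, RS - tile across columns 1-20 and work as-is.
Row 2: chart row 2, WS - tiled (columns 1-20): p o k k p p p o k k p p p o k k p p p o; work from column 20 back to 1 with k<->p swapped.
Row 3: chart row 3, RS - tile across columns 1-20 and work as-is.
Row 4: chart row 4, WS - tiled (columns 1-20): o p p p o p o p p p o p o p p p o p o p; work from column 20 back to 1 with k<->p swapped.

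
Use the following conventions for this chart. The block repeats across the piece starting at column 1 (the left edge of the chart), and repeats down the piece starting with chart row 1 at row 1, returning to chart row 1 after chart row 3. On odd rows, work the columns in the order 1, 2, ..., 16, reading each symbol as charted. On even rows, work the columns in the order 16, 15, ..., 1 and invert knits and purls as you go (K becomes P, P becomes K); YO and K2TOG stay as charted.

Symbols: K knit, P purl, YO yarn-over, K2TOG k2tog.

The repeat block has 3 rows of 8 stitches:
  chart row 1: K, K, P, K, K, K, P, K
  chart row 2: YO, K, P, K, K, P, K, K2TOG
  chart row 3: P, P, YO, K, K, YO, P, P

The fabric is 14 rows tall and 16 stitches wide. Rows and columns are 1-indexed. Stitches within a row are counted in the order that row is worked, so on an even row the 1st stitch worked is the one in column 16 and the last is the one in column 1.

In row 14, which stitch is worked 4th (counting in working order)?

Row 14 uses chart row ((14-1) mod 3)+1 = 2. Row 14 is even, so WS.
Chart row 2 tiled across columns 1-16: YO K P K K P K K2TOG YO K P K K P K K2TOG
Wrong side: read the tiled row from column 16 down to 1 and exchange K with P (leave YO, K2TOG).
Row 14 as worked: K2TOG P K P P K P YO K2TOG P K P P K P YO
Counting 4 along the worked row gives P.

Stitch:
P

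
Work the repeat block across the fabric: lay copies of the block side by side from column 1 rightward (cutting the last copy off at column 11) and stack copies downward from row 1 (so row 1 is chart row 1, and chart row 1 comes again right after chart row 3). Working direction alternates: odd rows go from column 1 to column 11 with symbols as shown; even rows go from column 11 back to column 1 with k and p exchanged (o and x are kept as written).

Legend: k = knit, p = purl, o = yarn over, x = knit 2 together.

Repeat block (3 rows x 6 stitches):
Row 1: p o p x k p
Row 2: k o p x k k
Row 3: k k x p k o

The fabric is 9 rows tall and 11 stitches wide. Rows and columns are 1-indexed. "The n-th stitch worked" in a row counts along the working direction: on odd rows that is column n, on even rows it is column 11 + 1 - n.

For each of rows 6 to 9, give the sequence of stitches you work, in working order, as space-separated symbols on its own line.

Result:
p k x p p o p k x p p
p o p x k p p o p x k
p x k o p p p x k o p
k k x p k o k k x p k

Derivation:
Row 6: chart row 3, WS - tiled (columns 1-11): k k x p k o k k x p k; work from column 11 back to 1 with k<->p swapped.
Row 7: chart row 1, RS - tile across columns 1-11 and work as-is.
Row 8: chart row 2, WS - tiled (columns 1-11): k o p x k k k o p x k; work from column 11 back to 1 with k<->p swapped.
Row 9: chart row 3, RS - tile across columns 1-11 and work as-is.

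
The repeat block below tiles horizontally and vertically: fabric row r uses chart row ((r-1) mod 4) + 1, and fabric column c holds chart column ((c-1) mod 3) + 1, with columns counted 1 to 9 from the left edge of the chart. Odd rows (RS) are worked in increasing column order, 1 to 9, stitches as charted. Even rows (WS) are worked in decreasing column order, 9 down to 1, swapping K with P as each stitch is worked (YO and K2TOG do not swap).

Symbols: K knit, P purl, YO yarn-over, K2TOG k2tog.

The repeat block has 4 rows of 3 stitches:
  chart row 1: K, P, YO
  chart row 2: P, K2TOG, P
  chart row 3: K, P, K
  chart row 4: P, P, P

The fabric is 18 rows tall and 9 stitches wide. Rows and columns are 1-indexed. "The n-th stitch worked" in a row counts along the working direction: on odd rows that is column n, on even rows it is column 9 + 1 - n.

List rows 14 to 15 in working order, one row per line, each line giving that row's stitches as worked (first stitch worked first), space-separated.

Rows as worked:
K K2TOG K K K2TOG K K K2TOG K
K P K K P K K P K

Derivation:
Row 14: chart row 2, WS - tiled (columns 1-9): P K2TOG P P K2TOG P P K2TOG P; work from column 9 back to 1 with K<->P swapped.
Row 15: chart row 3, RS - tile across columns 1-9 and work as-is.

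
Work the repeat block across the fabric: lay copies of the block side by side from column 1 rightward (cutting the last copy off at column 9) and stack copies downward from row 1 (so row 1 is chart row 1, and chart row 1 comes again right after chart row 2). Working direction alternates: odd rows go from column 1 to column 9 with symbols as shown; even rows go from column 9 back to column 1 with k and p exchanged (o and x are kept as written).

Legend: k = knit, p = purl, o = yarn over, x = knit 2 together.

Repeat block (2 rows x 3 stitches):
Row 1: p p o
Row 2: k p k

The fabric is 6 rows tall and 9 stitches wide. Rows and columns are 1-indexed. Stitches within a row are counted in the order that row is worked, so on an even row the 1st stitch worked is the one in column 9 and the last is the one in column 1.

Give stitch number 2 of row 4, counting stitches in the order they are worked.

Result:
k

Derivation:
Row 4 uses chart row ((4-1) mod 2)+1 = 2. Row 4 is even, so WS.
Chart row 2 tiled across columns 1-9: k p k k p k k p k
WS row: flip the tiled sequence (start at column 9) and apply k<->p; o and x stay.
Row 4 as worked: p k p p k p p k p
Counting 2 along the worked row gives k.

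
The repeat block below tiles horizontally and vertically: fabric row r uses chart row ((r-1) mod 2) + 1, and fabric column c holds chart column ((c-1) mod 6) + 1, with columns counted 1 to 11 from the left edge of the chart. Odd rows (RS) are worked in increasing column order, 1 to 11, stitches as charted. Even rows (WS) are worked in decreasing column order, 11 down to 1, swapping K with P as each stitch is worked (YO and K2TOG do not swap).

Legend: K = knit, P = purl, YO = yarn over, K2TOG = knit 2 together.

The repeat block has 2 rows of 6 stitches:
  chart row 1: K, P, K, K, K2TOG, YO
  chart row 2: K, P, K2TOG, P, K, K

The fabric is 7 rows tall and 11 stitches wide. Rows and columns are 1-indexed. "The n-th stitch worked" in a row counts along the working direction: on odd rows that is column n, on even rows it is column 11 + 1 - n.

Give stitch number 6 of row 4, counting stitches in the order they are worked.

Row 4: (4-1) mod 2 = 1, so use chart row 2. Even row -> WS.
Chart row 2 tiled across columns 1-11: K P K2TOG P K K K P K2TOG P K
WS row: flip the tiled sequence (start at column 11) and apply K<->P; YO and K2TOG stay.
Row 4 as worked: P K K2TOG K P P P K K2TOG K P
Stitch 6 in working order -> P

Stitch:
P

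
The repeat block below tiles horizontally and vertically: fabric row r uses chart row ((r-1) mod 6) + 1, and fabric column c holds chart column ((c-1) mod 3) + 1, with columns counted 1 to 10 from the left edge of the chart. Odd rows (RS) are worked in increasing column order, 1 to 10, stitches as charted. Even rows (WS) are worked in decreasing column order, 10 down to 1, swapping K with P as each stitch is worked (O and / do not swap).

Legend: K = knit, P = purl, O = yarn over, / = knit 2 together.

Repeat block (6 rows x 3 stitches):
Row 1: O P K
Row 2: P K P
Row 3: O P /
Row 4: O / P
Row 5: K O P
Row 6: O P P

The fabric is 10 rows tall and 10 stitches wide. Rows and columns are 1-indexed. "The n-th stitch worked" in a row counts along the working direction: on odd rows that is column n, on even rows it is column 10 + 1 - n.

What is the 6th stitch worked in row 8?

== STITCH ==
P

Derivation:
Row 8: (8-1) mod 6 = 1, so use chart row 2. Even row -> WS.
Chart row 2 tiled across columns 1-10: P K P P K P P K P P
WS row: flip the tiled sequence (start at column 10) and apply K<->P; O and / stay.
Row 8 as worked: K K P K K P K K P K
The 6th stitch worked is P.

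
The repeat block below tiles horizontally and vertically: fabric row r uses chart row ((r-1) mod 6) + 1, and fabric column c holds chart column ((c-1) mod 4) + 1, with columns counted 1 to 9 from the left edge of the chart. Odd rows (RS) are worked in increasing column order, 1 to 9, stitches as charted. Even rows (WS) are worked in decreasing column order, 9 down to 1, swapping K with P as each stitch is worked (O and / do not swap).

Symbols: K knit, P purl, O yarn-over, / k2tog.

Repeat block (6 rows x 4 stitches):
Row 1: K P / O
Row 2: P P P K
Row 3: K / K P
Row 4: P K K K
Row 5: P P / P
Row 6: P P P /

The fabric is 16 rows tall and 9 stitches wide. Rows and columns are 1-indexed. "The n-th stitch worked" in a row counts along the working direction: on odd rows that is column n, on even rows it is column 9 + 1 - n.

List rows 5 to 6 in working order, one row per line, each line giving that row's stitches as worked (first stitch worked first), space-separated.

== ROWS AS WORKED ==
P P / P P P / P P
K / K K K / K K K

Derivation:
Row 5: chart row 5, RS - tile across columns 1-9 and work as-is.
Row 6: chart row 6, WS - tiled (columns 1-9): P P P / P P P / P; work from column 9 back to 1 with K<->P swapped.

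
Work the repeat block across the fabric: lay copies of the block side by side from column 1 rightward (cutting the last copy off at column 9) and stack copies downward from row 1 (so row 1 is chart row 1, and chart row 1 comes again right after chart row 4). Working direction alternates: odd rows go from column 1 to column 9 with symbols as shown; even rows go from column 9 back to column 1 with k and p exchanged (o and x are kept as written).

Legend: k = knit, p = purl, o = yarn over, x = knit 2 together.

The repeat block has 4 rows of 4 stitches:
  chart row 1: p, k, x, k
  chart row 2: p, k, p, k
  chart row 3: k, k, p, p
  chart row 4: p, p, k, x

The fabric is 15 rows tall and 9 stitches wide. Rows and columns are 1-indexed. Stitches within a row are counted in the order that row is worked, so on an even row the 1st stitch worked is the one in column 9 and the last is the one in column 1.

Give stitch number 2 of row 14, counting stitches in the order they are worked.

Result:
p

Derivation:
Row 14: (14-1) mod 4 = 1, so use chart row 2. Even row -> WS.
Chart row 2 tiled across columns 1-9: p k p k p k p k p
Wrong side: read the tiled row from column 9 down to 1 and exchange k with p (leave o, x).
Row 14 as worked: k p k p k p k p k
Stitch 2 in working order -> p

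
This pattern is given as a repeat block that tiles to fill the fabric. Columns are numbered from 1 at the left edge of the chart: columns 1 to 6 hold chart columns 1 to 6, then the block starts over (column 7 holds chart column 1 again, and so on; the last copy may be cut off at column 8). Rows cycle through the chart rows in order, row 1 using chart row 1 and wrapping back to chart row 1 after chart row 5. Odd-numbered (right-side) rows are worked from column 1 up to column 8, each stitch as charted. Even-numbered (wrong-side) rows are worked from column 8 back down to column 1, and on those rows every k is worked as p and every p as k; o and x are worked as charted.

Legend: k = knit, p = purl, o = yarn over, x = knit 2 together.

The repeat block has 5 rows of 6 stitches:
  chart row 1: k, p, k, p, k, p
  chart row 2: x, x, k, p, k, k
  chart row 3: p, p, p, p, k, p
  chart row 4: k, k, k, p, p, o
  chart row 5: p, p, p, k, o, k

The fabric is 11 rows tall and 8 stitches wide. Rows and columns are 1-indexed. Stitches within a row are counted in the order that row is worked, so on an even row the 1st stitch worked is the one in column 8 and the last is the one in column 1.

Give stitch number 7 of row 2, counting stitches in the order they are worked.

Row 2: (2-1) mod 5 = 1, so use chart row 2. Even row -> WS.
Chart row 2 tiled across columns 1-8: x x k p k k x x
Wrong side: read the tiled row from column 8 down to 1 and exchange k with p (leave o, x).
Row 2 as worked: x x p p k p x x
The 7th stitch worked is x.

Result:
x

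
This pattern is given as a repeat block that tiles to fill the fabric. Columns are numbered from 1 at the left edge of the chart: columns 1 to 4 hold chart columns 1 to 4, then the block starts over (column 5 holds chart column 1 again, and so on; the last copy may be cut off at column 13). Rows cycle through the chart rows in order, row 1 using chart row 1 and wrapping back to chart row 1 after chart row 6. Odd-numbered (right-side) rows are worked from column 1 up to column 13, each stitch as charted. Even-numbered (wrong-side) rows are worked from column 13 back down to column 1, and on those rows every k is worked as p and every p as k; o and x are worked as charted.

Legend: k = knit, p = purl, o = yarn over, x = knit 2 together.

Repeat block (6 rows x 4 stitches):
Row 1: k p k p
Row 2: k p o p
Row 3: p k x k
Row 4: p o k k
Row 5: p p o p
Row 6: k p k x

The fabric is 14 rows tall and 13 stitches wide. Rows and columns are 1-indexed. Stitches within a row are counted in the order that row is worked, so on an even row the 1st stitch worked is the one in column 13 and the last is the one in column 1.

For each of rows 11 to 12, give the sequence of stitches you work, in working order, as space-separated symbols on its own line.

Row 11: chart row 5, RS - tile across columns 1-13 and work as-is.
Row 12: chart row 6, WS - tiled (columns 1-13): k p k x k p k x k p k x k; work from column 13 back to 1 with k<->p swapped.

Rows as worked:
p p o p p p o p p p o p p
p x p k p x p k p x p k p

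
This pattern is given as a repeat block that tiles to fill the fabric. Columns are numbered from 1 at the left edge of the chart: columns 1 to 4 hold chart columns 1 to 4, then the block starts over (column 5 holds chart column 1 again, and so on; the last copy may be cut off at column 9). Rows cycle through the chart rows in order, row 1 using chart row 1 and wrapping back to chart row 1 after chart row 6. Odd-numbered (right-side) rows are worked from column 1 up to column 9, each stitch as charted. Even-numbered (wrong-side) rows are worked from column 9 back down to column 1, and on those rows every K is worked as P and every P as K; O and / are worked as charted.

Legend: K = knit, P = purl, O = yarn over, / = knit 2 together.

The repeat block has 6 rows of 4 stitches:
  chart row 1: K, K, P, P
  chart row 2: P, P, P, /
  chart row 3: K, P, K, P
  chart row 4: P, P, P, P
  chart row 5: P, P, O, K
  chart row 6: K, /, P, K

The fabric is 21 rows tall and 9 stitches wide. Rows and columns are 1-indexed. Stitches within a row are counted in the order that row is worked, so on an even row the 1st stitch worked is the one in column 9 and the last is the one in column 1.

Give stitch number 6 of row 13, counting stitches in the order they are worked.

Row 13 uses chart row ((13-1) mod 6)+1 = 1. Row 13 is odd, so RS.
Chart row 1 tiled across columns 1-9: K K P P K K P P K
RS: work column 1 to column 9, symbols as charted — the tiled row is the row as worked.
Counting 6 along the worked row gives K.

Result:
K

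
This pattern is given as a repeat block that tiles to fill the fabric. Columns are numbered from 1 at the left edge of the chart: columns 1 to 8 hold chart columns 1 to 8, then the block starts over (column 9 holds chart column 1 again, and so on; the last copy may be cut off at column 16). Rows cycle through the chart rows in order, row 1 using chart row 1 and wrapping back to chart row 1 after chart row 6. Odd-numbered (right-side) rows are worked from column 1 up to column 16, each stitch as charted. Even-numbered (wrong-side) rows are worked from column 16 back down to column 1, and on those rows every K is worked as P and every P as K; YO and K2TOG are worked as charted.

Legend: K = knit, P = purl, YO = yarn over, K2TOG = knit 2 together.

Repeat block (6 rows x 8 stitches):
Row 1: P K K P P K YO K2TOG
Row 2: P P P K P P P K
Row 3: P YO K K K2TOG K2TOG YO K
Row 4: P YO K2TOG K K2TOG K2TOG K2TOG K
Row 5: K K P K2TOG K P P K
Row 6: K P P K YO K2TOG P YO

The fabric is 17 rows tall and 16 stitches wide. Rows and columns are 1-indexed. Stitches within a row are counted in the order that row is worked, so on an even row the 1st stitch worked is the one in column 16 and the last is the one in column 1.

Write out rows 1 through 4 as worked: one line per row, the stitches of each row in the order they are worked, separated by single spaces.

== ROWS AS WORKED ==
P K K P P K YO K2TOG P K K P P K YO K2TOG
P K K K P K K K P K K K P K K K
P YO K K K2TOG K2TOG YO K P YO K K K2TOG K2TOG YO K
P K2TOG K2TOG K2TOG P K2TOG YO K P K2TOG K2TOG K2TOG P K2TOG YO K

Derivation:
Row 1: chart row 1, RS - tile across columns 1-16 and work as-is.
Row 2: chart row 2, WS - tiled (columns 1-16): P P P K P P P K P P P K P P P K; work from column 16 back to 1 with K<->P swapped.
Row 3: chart row 3, RS - tile across columns 1-16 and work as-is.
Row 4: chart row 4, WS - tiled (columns 1-16): P YO K2TOG K K2TOG K2TOG K2TOG K P YO K2TOG K K2TOG K2TOG K2TOG K; work from column 16 back to 1 with K<->P swapped.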